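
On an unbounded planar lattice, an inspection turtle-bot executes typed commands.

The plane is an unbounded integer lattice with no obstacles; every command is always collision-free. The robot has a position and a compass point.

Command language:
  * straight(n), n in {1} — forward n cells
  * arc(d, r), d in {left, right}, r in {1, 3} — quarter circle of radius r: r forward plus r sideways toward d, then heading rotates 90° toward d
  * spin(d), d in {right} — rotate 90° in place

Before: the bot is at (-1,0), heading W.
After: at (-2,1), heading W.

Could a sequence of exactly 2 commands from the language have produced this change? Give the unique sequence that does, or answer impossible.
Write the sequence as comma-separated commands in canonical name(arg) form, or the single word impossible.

spin(right), arc(left, 1)

key: still facing W at the end — net rotation zero over 2 steps
begin: at (-1,0), heading W
step 1 (spin(right)): at (-1,0), heading N
step 2 (arc(left, 1)): at (-2,1), heading W
all 36 alternatives checked — unique.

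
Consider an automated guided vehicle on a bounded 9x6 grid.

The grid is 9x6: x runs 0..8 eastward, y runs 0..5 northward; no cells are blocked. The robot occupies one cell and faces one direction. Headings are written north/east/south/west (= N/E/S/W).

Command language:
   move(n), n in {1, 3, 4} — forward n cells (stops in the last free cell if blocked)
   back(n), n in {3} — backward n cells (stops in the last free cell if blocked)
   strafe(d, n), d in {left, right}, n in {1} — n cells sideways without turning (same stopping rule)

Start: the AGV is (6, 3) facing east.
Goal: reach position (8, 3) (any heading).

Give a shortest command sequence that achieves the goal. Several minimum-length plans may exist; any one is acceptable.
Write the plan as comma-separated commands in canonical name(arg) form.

begin: (6, 3) facing east
[1] after move(4): (8, 3) facing east
nothing shorter than 1 reaches the goal.

move(4)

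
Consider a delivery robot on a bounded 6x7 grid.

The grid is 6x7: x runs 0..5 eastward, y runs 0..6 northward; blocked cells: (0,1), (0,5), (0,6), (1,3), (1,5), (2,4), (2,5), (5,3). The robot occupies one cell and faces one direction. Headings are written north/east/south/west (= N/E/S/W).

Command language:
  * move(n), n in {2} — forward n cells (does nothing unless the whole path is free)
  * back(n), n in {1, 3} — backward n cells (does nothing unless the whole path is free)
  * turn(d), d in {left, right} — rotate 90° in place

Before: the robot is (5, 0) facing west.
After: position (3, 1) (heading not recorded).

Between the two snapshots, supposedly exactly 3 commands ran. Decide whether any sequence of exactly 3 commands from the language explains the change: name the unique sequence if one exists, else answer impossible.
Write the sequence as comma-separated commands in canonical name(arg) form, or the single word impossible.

key: running back(1) before move(2) would end elsewhere — order is forced
start: (5, 0) facing west
t=1 move(2) ⇒ (3, 0) facing west
t=2 turn(left) ⇒ (3, 0) facing south
t=3 back(1) ⇒ (3, 1) facing south
no rival 3-sequence matches.

move(2), turn(left), back(1)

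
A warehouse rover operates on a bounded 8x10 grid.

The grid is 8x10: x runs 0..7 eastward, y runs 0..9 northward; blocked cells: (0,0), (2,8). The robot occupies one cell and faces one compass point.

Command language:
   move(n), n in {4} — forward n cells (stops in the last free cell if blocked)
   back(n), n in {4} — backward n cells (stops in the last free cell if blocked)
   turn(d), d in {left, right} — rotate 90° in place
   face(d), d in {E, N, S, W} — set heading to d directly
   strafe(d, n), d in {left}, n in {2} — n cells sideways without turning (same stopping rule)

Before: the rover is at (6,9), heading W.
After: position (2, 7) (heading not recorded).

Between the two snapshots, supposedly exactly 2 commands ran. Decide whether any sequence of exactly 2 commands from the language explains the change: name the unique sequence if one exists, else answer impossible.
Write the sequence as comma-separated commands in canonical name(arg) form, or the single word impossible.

strafe(left, 2), move(4)

key: order matters: swapping strafe(left, 2) and move(4) lands elsewhere
from: at (6,9), heading W
1. strafe(left, 2) → at (6,7), heading W
2. move(4) → at (2,7), heading W
all 81 alternatives checked — unique.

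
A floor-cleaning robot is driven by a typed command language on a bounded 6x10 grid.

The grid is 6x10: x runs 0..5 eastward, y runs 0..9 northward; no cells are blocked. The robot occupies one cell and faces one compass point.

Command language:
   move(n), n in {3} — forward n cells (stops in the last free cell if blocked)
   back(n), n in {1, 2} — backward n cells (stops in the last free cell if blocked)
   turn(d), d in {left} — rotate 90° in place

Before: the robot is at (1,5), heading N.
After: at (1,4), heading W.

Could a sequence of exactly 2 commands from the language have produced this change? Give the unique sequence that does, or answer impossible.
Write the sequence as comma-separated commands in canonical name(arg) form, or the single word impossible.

key: cell and facing (now W) both changed — the 2 commands mix motion and turning
initial: at (1,5), heading N
1. back(1) → at (1,4), heading N
2. turn(left) → at (1,4), heading W
uniquely the one of 16 2-step routes that fits.

back(1), turn(left)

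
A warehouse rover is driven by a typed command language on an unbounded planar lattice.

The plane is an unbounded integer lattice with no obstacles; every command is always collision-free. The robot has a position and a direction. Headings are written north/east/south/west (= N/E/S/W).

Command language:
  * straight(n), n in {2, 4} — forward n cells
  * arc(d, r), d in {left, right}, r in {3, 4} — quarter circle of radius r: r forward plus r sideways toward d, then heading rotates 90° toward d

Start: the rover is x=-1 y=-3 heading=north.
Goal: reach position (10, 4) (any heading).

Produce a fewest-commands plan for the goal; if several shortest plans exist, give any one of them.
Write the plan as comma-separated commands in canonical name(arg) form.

begin: x=-1 y=-3 heading=north
1. arc(right, 4) → x=3 y=1 heading=east
2. straight(4) → x=7 y=1 heading=east
3. arc(left, 3) → x=10 y=4 heading=north
shorter routes all fall short; 3 is best.

arc(right, 4), straight(4), arc(left, 3)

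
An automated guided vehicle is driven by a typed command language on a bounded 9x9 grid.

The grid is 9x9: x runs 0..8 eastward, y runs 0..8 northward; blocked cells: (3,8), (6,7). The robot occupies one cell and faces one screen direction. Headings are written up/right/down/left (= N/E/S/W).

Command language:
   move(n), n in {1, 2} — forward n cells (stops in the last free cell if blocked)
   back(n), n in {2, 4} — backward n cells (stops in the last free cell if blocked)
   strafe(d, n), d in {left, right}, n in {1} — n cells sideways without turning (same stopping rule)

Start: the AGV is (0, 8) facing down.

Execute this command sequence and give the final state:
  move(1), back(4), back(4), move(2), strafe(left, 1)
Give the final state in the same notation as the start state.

(1, 6) facing down

start: (0, 8) facing down
t=1 move(1) ⇒ (0, 7) facing down
t=2 back(4) ⇒ (0, 8) facing down
t=3 back(4) ⇒ (0, 8) facing down
t=4 move(2) ⇒ (0, 6) facing down
t=5 strafe(left, 1) ⇒ (1, 6) facing down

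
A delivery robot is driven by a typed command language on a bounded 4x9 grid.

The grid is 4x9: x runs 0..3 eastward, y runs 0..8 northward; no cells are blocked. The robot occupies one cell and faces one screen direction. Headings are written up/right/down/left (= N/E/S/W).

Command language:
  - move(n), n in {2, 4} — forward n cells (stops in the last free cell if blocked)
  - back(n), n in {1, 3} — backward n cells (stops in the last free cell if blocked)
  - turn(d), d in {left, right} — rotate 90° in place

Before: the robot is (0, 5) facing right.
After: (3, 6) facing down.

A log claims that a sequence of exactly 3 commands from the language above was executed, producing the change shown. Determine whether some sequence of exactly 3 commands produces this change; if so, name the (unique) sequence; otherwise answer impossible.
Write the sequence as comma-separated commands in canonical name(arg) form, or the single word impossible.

key: cell and facing (now S) both changed — the 3 commands mix motion and turning
start: (0, 5) facing right
step 1 (move(4)): (3, 5) facing right
step 2 (turn(right)): (3, 5) facing down
step 3 (back(1)): (3, 6) facing down
all 216 alternatives checked — unique.

move(4), turn(right), back(1)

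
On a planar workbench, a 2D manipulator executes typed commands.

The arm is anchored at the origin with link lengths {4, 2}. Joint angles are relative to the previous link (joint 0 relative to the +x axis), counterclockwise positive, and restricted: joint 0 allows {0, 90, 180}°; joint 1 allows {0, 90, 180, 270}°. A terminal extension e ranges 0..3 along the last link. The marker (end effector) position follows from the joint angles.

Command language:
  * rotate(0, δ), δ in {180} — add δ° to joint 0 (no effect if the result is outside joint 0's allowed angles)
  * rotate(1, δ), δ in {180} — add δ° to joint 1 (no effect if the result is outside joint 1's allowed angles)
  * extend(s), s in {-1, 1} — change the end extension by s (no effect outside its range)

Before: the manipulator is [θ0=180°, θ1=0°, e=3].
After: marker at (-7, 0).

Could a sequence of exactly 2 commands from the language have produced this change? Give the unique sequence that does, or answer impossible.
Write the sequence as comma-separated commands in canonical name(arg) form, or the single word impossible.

start: [θ0=180°, θ1=0°, e=3]
[1] after extend(-1): [θ0=180°, θ1=0°, e=2]
[2] after extend(-1): [θ0=180°, θ1=0°, e=1]
all 16 alternatives checked — unique.

extend(-1), extend(-1)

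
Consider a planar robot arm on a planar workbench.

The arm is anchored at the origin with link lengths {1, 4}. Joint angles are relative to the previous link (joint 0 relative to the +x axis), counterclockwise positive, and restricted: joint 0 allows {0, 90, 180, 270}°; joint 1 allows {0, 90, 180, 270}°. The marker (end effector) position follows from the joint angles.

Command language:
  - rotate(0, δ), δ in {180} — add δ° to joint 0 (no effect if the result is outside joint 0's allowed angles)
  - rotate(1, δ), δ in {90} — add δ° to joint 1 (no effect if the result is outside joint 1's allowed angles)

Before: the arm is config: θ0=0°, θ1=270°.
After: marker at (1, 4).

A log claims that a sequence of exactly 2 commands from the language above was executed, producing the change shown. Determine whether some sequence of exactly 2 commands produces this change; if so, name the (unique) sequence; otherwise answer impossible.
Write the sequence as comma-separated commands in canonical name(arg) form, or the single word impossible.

rotate(1, 90), rotate(1, 90)

start: config: θ0=0°, θ1=270°
[1] after rotate(1, 90): config: θ0=0°, θ1=0°
[2] after rotate(1, 90): config: θ0=0°, θ1=90°
no other 2-command option fits: unique.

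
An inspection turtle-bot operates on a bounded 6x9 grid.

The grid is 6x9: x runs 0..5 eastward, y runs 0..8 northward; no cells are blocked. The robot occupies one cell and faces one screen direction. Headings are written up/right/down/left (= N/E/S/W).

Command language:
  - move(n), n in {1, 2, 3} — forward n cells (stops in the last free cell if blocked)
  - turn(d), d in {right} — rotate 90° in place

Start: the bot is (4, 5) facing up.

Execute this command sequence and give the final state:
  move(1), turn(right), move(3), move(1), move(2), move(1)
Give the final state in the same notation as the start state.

(5, 6) facing right

initial: (4, 5) facing up
step 1 (move(1)): (4, 6) facing up
step 2 (turn(right)): (4, 6) facing right
step 3 (move(3)): (5, 6) facing right
step 4 (move(1)): (5, 6) facing right
step 5 (move(2)): (5, 6) facing right
step 6 (move(1)): (5, 6) facing right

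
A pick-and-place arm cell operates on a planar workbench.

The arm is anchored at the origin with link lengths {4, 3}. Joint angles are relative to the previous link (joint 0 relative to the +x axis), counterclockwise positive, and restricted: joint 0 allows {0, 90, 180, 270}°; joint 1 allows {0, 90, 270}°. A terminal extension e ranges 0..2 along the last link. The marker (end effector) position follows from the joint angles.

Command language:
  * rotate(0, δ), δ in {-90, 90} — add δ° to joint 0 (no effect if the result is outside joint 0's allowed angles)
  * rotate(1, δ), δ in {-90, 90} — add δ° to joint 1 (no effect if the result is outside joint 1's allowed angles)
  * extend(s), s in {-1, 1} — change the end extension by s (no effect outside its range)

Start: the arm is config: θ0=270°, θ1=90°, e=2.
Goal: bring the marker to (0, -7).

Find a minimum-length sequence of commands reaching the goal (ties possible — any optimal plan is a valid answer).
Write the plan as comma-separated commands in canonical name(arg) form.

t0: config: θ0=270°, θ1=90°, e=2
step 1 (extend(-1)): config: θ0=270°, θ1=90°, e=1
step 2 (extend(-1)): config: θ0=270°, θ1=90°, e=0
step 3 (rotate(1, -90)): config: θ0=270°, θ1=0°, e=0
no 2-step plan works, so 3 is optimal.

extend(-1), extend(-1), rotate(1, -90)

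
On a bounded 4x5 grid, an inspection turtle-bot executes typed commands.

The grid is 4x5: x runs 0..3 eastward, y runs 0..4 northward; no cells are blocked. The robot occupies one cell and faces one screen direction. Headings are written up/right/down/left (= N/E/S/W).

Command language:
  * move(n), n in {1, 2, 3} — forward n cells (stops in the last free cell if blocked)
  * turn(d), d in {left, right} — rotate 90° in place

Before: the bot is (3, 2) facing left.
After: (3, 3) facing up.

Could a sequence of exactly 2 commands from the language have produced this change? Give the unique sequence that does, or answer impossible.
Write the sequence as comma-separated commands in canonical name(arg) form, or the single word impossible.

turn(right), move(1)

key: running move(1) before turn(right) would end elsewhere — order is forced
t0: (3, 2) facing left
t=1 turn(right) ⇒ (3, 2) facing up
t=2 move(1) ⇒ (3, 3) facing up
all 25 alternatives checked — unique.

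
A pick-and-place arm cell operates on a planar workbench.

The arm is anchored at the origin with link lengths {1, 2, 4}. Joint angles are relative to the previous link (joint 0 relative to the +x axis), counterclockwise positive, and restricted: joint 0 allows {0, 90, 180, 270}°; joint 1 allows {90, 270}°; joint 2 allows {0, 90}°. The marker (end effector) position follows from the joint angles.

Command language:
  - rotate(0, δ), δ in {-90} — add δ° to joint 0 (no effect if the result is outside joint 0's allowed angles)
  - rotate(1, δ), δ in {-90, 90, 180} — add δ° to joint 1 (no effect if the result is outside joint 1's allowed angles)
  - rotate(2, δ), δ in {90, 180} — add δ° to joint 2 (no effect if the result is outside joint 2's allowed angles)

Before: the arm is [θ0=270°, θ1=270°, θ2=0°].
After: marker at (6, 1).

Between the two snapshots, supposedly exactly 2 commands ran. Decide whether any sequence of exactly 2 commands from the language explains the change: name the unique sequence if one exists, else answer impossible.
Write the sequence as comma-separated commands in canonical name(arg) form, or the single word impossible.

rotate(0, -90), rotate(0, -90)

begin: [θ0=270°, θ1=270°, θ2=0°]
step 1 (rotate(0, -90)): [θ0=180°, θ1=270°, θ2=0°]
step 2 (rotate(0, -90)): [θ0=90°, θ1=270°, θ2=0°]
no rival 2-sequence matches.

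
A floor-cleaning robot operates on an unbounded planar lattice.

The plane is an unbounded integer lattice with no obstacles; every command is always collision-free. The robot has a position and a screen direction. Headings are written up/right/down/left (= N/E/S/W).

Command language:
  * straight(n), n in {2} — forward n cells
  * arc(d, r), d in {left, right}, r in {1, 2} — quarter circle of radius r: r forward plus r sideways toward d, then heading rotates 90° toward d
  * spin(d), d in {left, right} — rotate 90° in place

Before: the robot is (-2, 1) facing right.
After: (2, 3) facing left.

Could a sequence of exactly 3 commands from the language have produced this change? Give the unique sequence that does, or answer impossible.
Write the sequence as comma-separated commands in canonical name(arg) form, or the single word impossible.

straight(2), arc(left, 2), spin(left)

key: cell and facing (now W) both changed — the 3 commands mix motion and turning
from: (-2, 1) facing right
step 1 (straight(2)): (0, 1) facing right
step 2 (arc(left, 2)): (2, 3) facing up
step 3 (spin(left)): (2, 3) facing left
no rival 3-sequence matches.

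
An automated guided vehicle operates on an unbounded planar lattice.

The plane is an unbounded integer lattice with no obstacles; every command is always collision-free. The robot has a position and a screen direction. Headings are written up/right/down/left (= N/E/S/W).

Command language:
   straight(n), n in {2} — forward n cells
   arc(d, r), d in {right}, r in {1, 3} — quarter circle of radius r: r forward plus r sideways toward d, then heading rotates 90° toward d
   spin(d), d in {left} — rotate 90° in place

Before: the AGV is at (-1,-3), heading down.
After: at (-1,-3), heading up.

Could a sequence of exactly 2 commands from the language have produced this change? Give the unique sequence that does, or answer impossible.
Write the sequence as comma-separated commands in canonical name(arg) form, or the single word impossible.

spin(left), spin(left)

key: (-1,-3) unmoved — no command in the sequence translates
initial: at (-1,-3), heading down
t=1 spin(left) ⇒ at (-1,-3), heading right
t=2 spin(left) ⇒ at (-1,-3), heading up
no rival 2-sequence matches.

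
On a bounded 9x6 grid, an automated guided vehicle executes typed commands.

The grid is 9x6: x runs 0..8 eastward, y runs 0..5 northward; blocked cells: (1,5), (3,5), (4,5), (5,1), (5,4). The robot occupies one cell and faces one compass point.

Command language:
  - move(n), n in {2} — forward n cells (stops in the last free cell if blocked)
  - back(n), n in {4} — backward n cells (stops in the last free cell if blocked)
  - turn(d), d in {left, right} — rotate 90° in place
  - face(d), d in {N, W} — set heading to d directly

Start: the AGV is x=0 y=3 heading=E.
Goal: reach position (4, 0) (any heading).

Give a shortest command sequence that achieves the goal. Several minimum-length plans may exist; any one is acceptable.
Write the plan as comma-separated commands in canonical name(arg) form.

face(N), back(4), face(W), back(4)

from: x=0 y=3 heading=E
[1] after face(N): x=0 y=3 heading=N
[2] after back(4): x=0 y=0 heading=N
[3] after face(W): x=0 y=0 heading=W
[4] after back(4): x=4 y=0 heading=W
nothing shorter than 4 reaches the goal.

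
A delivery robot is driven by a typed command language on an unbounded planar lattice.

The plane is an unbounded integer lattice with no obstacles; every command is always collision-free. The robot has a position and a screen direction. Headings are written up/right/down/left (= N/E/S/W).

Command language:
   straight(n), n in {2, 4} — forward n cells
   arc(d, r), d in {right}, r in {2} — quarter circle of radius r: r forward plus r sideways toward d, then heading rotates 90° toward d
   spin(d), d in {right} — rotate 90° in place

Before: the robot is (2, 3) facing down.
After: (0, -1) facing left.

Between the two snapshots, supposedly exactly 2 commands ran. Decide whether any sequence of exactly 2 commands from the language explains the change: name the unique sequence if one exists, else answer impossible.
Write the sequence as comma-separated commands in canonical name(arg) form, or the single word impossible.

key: cell and facing (now W) both changed — the 2 commands mix motion and turning
t0: (2, 3) facing down
t=1 straight(2) ⇒ (2, 1) facing down
t=2 arc(right, 2) ⇒ (0, -1) facing left
no rival 2-sequence matches.

straight(2), arc(right, 2)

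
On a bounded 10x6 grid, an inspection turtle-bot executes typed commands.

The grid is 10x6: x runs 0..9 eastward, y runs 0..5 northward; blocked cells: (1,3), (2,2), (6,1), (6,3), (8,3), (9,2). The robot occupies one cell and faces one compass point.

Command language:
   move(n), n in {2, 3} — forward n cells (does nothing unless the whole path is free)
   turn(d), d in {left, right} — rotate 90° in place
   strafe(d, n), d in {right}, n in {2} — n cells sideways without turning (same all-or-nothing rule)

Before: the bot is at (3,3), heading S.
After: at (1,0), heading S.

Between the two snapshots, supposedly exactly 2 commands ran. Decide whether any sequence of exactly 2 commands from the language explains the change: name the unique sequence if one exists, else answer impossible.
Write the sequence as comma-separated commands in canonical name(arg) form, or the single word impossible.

key: heading stays S — no command in the sequence turns
start: at (3,3), heading S
t=1 move(3) ⇒ at (3,0), heading S
t=2 strafe(right, 2) ⇒ at (1,0), heading S
no rival 2-sequence matches.

move(3), strafe(right, 2)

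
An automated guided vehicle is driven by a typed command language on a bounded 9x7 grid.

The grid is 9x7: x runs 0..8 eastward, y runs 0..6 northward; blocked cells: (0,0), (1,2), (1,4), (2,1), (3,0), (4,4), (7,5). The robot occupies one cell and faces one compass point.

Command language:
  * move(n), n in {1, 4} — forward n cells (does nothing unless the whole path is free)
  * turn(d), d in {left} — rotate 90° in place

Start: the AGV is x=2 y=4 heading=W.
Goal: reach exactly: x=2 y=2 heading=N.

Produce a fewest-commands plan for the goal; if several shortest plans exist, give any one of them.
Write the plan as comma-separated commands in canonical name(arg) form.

begin: x=2 y=4 heading=W
1. turn(left) → x=2 y=4 heading=S
2. move(1) → x=2 y=3 heading=S
3. move(1) → x=2 y=2 heading=S
4. turn(left) → x=2 y=2 heading=E
5. turn(left) → x=2 y=2 heading=N
minimal: 5 command(s), checked below 5.

turn(left), move(1), move(1), turn(left), turn(left)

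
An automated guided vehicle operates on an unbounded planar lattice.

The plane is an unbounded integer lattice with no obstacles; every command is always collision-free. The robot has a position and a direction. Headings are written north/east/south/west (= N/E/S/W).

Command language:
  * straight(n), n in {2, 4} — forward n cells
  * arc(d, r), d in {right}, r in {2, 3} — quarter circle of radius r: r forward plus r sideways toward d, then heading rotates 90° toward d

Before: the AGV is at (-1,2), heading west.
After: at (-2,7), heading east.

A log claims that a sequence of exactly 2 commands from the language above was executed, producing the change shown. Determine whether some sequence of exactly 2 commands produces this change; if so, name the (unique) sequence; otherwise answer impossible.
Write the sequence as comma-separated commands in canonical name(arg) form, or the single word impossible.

arc(right, 3), arc(right, 2)

key: running arc(right, 2) before arc(right, 3) would end elsewhere — order is forced
begin: at (-1,2), heading west
1. arc(right, 3) → at (-4,5), heading north
2. arc(right, 2) → at (-2,7), heading east
all 16 alternatives checked — unique.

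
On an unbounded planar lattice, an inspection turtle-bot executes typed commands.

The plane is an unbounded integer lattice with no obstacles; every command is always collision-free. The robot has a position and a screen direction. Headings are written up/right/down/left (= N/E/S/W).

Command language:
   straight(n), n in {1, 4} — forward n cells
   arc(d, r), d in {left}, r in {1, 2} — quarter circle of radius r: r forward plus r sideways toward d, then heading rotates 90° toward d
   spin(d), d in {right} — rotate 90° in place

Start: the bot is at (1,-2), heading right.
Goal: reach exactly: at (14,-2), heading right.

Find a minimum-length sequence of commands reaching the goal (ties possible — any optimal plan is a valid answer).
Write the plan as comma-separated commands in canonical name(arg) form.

start: at (1,-2), heading right
t=1 straight(1) ⇒ at (2,-2), heading right
t=2 straight(4) ⇒ at (6,-2), heading right
t=3 straight(4) ⇒ at (10,-2), heading right
t=4 straight(4) ⇒ at (14,-2), heading right
shorter routes all fall short; 4 is best.

straight(1), straight(4), straight(4), straight(4)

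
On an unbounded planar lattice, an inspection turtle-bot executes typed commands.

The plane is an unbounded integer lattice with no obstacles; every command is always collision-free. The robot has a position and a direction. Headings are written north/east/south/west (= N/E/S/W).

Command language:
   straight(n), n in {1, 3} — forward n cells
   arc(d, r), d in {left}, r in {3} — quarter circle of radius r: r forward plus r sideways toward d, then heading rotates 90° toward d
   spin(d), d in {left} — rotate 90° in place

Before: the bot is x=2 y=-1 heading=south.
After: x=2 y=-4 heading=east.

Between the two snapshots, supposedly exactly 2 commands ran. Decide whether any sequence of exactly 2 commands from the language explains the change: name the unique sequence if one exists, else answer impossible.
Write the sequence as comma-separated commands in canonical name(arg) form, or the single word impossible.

straight(3), spin(left)

key: order matters: swapping straight(3) and spin(left) lands elsewhere
begin: x=2 y=-1 heading=south
t=1 straight(3) ⇒ x=2 y=-4 heading=south
t=2 spin(left) ⇒ x=2 y=-4 heading=east
no other 2-command option fits: unique.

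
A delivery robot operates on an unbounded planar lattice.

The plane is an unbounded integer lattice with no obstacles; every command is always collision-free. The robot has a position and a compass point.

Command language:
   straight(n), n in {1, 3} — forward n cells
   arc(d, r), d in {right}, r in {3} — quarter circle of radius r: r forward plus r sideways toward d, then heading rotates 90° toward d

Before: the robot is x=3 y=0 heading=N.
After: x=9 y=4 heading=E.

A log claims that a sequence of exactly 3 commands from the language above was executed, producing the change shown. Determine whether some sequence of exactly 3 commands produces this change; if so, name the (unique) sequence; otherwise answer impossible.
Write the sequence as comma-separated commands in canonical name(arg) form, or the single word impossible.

key: running straight(3) before straight(1) would end elsewhere — order is forced
start: x=3 y=0 heading=N
step 1 (straight(1)): x=3 y=1 heading=N
step 2 (arc(right, 3)): x=6 y=4 heading=E
step 3 (straight(3)): x=9 y=4 heading=E
all 27 alternatives checked — unique.

straight(1), arc(right, 3), straight(3)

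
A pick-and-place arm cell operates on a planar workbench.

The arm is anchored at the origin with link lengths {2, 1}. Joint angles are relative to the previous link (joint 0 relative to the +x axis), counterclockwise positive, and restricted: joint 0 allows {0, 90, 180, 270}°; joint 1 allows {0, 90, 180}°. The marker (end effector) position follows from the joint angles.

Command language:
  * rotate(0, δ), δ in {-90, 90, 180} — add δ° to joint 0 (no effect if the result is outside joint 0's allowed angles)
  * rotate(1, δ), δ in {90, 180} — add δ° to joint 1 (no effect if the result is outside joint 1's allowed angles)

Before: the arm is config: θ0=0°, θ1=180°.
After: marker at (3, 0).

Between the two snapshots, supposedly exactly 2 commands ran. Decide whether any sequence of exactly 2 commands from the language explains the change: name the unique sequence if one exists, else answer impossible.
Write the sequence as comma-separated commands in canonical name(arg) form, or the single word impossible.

key: running rotate(1, 180) before rotate(1, 90) would end elsewhere — order is forced
from: config: θ0=0°, θ1=180°
t=1 rotate(1, 90) ⇒ config: θ0=0°, θ1=180°
t=2 rotate(1, 180) ⇒ config: θ0=0°, θ1=0°
all 25 alternatives checked — unique.

rotate(1, 90), rotate(1, 180)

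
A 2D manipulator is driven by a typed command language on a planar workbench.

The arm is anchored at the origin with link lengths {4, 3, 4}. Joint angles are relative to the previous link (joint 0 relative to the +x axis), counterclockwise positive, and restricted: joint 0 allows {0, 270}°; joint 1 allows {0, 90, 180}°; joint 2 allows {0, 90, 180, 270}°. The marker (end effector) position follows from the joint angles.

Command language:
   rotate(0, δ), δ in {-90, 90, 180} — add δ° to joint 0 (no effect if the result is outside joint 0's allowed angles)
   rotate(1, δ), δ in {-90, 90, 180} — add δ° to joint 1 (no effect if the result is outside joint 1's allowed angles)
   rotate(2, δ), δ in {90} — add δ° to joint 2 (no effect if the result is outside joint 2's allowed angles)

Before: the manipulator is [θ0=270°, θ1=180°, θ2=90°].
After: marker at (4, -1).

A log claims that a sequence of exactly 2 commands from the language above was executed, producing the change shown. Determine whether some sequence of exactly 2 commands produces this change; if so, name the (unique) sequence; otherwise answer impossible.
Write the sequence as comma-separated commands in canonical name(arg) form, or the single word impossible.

rotate(2, 90), rotate(2, 90)

start: [θ0=270°, θ1=180°, θ2=90°]
t=1 rotate(2, 90) ⇒ [θ0=270°, θ1=180°, θ2=180°]
t=2 rotate(2, 90) ⇒ [θ0=270°, θ1=180°, θ2=270°]
no rival 2-sequence matches.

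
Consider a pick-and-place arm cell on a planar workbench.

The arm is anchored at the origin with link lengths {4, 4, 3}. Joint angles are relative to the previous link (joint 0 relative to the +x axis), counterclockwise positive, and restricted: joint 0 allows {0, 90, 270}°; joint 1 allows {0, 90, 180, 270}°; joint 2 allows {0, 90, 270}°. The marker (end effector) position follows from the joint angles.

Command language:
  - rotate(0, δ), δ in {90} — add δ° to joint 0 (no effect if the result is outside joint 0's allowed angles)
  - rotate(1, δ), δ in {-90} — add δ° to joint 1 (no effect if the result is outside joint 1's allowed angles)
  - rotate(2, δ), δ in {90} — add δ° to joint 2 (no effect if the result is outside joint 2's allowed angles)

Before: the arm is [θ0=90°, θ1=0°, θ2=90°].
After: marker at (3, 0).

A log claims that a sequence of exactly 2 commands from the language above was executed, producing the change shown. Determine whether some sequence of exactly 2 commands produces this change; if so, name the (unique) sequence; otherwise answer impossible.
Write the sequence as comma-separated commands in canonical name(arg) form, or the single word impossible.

rotate(1, -90), rotate(1, -90)

from: [θ0=90°, θ1=0°, θ2=90°]
step 1 (rotate(1, -90)): [θ0=90°, θ1=270°, θ2=90°]
step 2 (rotate(1, -90)): [θ0=90°, θ1=180°, θ2=90°]
no rival 2-sequence matches.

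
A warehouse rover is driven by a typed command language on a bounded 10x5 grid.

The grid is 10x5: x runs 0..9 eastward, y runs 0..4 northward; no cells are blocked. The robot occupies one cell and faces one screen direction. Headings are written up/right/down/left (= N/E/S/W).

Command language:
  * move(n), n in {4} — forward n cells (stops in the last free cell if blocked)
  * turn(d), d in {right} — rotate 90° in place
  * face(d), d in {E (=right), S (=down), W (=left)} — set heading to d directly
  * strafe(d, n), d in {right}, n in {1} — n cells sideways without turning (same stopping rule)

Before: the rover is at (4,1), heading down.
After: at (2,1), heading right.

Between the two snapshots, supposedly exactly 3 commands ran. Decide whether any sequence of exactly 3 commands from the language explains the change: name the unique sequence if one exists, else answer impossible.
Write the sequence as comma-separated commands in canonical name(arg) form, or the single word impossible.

key: cell and facing (now E) both changed — the 3 commands mix motion and turning
begin: at (4,1), heading down
t=1 strafe(right, 1) ⇒ at (3,1), heading down
t=2 strafe(right, 1) ⇒ at (2,1), heading down
t=3 face(E) ⇒ at (2,1), heading right
no rival 3-sequence matches.

strafe(right, 1), strafe(right, 1), face(E)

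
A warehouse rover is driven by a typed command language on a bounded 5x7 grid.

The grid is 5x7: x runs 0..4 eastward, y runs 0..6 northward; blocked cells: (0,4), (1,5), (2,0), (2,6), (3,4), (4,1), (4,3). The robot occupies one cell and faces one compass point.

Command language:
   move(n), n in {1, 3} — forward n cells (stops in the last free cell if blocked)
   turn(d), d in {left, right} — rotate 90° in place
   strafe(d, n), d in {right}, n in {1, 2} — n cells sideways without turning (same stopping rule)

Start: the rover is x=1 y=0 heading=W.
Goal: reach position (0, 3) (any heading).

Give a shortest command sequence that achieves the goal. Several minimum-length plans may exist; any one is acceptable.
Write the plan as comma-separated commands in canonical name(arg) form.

move(3), strafe(right, 1), strafe(right, 2)

initial: x=1 y=0 heading=W
step 1 (move(3)): x=0 y=0 heading=W
step 2 (strafe(right, 1)): x=0 y=1 heading=W
step 3 (strafe(right, 2)): x=0 y=3 heading=W
nothing shorter than 3 reaches the goal.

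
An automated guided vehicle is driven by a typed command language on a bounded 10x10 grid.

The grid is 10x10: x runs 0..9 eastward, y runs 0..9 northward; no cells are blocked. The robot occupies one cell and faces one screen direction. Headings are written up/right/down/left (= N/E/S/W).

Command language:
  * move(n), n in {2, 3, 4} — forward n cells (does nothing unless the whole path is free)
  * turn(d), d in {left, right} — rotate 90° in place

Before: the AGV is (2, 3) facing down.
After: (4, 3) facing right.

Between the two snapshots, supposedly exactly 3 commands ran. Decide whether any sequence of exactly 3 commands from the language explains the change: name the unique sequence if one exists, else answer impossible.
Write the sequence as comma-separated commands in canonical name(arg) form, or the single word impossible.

key: order matters: swapping move(4) and move(2) lands elsewhere
start: (2, 3) facing down
[1] after move(4): (2, 3) facing down
[2] after turn(left): (2, 3) facing right
[3] after move(2): (4, 3) facing right
all 125 alternatives checked — unique.

move(4), turn(left), move(2)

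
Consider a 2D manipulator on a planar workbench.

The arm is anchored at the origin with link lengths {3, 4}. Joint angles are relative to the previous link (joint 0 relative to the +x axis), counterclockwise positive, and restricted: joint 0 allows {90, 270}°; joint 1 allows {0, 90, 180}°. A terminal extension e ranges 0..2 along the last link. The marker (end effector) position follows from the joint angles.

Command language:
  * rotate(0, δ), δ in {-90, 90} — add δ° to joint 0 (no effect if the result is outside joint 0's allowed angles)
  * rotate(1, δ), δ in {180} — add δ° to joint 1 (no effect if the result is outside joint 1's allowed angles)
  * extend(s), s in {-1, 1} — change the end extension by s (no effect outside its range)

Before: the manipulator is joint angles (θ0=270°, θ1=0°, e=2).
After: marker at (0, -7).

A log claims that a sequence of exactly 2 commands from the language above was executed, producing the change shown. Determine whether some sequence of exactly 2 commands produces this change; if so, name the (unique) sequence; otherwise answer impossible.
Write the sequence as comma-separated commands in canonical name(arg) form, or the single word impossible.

begin: joint angles (θ0=270°, θ1=0°, e=2)
step 1 (extend(-1)): joint angles (θ0=270°, θ1=0°, e=1)
step 2 (extend(-1)): joint angles (θ0=270°, θ1=0°, e=0)
no other 2-command option fits: unique.

extend(-1), extend(-1)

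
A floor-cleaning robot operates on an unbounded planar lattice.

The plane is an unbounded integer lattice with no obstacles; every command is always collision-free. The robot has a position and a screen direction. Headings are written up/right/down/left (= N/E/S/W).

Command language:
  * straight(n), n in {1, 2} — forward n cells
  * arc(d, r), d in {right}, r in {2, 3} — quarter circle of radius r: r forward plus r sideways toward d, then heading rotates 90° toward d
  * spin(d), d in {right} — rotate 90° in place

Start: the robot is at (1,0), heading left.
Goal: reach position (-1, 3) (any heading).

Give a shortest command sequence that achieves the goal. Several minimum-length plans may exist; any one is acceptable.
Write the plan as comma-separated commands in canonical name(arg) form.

from: at (1,0), heading left
step 1 (arc(right, 2)): at (-1,2), heading up
step 2 (straight(1)): at (-1,3), heading up
shorter routes all fall short; 2 is best.

arc(right, 2), straight(1)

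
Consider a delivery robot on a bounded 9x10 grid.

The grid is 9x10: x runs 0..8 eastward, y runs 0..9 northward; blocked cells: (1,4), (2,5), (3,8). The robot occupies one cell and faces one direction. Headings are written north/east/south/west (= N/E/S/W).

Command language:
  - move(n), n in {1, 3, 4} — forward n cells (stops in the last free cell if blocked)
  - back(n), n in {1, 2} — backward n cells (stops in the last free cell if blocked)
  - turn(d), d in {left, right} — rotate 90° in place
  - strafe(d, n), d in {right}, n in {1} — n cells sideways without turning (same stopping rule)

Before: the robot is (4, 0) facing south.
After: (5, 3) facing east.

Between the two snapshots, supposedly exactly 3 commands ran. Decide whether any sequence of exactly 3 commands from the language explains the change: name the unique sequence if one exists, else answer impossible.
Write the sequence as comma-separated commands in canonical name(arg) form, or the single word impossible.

no 3-step route produces this change.

impossible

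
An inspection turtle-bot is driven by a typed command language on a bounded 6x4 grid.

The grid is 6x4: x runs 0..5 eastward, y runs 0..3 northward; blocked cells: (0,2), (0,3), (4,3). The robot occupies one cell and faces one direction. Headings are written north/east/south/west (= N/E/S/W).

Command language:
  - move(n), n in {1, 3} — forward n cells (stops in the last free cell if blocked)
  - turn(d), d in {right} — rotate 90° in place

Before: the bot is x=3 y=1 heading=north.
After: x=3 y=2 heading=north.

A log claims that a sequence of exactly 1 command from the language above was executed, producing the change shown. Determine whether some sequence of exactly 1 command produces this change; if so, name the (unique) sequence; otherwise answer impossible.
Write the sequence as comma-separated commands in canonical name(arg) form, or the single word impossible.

move(1)

key: still facing N — the one step turns nothing
initial: x=3 y=1 heading=north
step 1 (move(1)): x=3 y=2 heading=north
no other 1-command option fits: unique.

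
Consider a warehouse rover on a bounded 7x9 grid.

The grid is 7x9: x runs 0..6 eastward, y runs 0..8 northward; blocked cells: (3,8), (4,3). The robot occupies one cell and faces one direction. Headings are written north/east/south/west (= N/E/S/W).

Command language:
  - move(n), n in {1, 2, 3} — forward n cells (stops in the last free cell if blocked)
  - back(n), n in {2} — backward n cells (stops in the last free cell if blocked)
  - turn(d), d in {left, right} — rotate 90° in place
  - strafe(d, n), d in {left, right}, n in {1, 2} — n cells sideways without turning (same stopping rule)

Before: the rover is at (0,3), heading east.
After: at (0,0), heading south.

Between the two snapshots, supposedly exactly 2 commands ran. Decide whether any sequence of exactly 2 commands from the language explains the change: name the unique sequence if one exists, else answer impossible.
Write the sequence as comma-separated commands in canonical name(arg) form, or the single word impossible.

key: position moved to (0,0) AND the heading swung to S — translation plus rotation needed
initial: at (0,3), heading east
1. turn(right) → at (0,3), heading south
2. move(3) → at (0,0), heading south
no other 2-command option fits: unique.

turn(right), move(3)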